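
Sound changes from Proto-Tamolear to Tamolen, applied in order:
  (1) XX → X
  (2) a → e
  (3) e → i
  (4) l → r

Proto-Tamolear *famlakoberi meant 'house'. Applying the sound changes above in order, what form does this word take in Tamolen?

Tamolen: *famlakoberi
  famlakoberi (rule 1 does not apply)
  famlakoberi → femlekoberi   [vowel merger]
  femlekoberi → fimlikobiri   [vowel merger]
  fimlikobiri → fimrikobiri   [unconditioned shift]
  giving Tamolen fimrikobiri.

fimrikobiri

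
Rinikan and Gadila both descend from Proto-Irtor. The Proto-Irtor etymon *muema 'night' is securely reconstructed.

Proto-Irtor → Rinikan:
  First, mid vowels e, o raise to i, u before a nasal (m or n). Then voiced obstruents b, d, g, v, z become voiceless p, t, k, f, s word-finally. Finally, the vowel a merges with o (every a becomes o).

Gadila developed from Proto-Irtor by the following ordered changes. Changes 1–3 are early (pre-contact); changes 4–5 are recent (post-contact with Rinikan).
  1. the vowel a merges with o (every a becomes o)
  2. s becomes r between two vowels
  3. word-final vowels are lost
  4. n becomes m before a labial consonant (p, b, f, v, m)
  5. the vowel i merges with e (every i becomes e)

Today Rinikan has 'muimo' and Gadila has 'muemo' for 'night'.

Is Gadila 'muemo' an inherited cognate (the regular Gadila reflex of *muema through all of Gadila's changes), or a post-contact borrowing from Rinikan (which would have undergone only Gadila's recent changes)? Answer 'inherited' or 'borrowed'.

borrowed

If inherited, *muema would pass through all of Gadila's changes:
Gadila: *muema
  muema → muemo   [vowel merger]
  muemo (rule 2 does not apply)
  muemo → muem   [apocope]
  muem (rule 4 does not apply)
  muem (rule 5 does not apply)
  giving Gadila muem.
If borrowed from Rinikan 'muimo' after the early changes, it would undergo only the recent ones:
  rule 4 (nasal place assimilation): no change (muimo)
  rule 5 (vowel merger): muimo → muemo
  ⇒ as a loan: muemo
Gadila 'muemo' matches the loan outcome 'muemo', not the inherited 'muem' — it skipped the early Gadila changes, so it was borrowed from Rinikan.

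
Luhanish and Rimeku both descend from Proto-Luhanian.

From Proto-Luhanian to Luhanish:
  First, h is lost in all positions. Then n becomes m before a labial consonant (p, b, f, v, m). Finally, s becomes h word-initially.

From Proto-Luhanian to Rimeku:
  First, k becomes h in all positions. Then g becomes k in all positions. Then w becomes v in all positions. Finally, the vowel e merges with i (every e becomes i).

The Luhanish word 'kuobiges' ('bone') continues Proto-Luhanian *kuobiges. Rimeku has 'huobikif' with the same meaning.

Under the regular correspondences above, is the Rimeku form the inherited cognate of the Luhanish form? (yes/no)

no

Derive the expected Rimeku reflex of *kuobiges:
Rimeku: *kuobiges
  kuobiges → huobiges   [unconditioned shift]
  huobiges → huobikes   [unconditioned shift]
  huobikes (rule 3 does not apply)
  huobikes → huobikis   [vowel merger]
  giving Rimeku huobikis.
The regular Rimeku reflex would be 'huobikis', but the attested form is 'huobikif'. The correspondence is irregular, so they are not cognates (the Rimeku form has a different source).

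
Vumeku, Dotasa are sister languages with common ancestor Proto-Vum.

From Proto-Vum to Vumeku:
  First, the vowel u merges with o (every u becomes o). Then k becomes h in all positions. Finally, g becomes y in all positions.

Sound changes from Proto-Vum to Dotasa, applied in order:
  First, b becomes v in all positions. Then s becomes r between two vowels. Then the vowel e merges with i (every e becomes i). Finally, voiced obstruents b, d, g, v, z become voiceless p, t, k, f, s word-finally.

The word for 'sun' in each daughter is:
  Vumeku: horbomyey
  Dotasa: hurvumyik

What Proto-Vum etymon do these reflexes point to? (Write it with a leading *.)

*hurbumyeg

Position 5: Vumeku has o, Dotasa has u. Dotasa preserves u here (none of its changes turn any other segment into u), so the proto-segment is *u.
Position 8: Vumeku has e, Dotasa has i. Vumeku preserves e here (none of its changes turn any other segment into e), so the proto-segment is *e.
Position 2: Vumeku has o, Dotasa has u. Dotasa preserves u here (none of its changes turn any other segment into u), so the proto-segment is *u.
This points to *hurbumyeg. Verify forward in each daughter:
Vumeku: start from *hurbumyeg.
  rule 1 (vowel merger): hurbumyeg → horbomyeg
  rule 2: no change — horbomyeg
  rule 3 (unconditioned shift): horbomyeg → horbomyey
  ⇒ Vumeku horbomyey
Dotasa: start from *hurbumyeg.
  rule 1 (unconditioned shift): hurbumyeg → hurvumyeg
  rule 2: no change — hurvumyeg
  rule 3 (vowel merger): hurvumyeg → hurvumyig
  rule 4 (final devoicing): hurvumyig → hurvumyik
  ⇒ Dotasa hurvumyik
Only *hurbumyeg yields all of Vumeku horbomyey, Dotasa hurvumyik.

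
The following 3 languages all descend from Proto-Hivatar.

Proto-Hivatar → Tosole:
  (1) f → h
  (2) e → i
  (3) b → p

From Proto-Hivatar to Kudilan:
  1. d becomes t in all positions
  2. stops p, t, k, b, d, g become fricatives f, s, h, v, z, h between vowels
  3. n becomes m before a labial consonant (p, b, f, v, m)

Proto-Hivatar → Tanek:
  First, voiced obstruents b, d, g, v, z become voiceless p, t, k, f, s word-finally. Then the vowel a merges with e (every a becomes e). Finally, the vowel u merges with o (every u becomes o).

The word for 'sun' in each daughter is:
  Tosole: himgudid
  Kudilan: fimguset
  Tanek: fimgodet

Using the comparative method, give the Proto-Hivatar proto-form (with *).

Position 7: Tosole has i, Kudilan has e, Tanek has e. Kudilan preserves e here (none of its changes turn any other segment into e), so the proto-segment is *e.
Position 5: Tosole has u, Kudilan has u, Tanek has o. Tosole preserves u here (none of its changes turn any other segment into u), so the proto-segment is *u.
Position 1: Tosole has h, Kudilan has f, Tanek has f. Taking the neighbouring segments as reconstructed: Tosole h could go back to *f or *h; Kudilan f can only go back to *f; Tanek f can only go back to *f — the one source consistent with every daughter is *f.
Continuing position by position gives *fimguded; check it forward:
Tosole: *fimguded
  fimguded → himguded   [unconditioned shift]
  himguded → himgudid   [vowel merger]
  himgudid (rule 3 does not apply)
  giving Tosole himgudid.
Kudilan: *fimguded
  fimguded → fimgutet   [unconditioned shift]
  fimgutet → fimguset   [intervocalic lenition]
  fimguset (rule 3 does not apply)
  giving Kudilan fimguset.
Tanek: start from *fimguded.
  rule 1 (final devoicing): fimguded → fimgudet
  rule 2: no change — fimgudet
  rule 3 (vowel merger): fimgudet → fimgodet
  ⇒ Tanek fimgodet
Only *fimguded yields all of Tosole himgudid, Kudilan fimguset, Tanek fimgodet.

*fimguded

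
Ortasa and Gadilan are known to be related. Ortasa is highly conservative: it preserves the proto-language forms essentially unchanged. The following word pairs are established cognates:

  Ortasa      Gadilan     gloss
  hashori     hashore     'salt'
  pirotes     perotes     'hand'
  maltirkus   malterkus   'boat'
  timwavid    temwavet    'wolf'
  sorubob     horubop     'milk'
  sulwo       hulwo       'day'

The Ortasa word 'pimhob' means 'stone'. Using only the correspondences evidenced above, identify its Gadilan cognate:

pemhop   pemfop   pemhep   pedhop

pemhop

timwavid ~ temwavet — Ortasa i corresponds to Gadilan e after a consonant, before a nasal.
sorubob ~ horubop — Ortasa b corresponds to Gadilan p word-finally.
Applying these to Ortasa 'pimhob':
  pimhob → pemhob   (i→e after a consonant, before a nasal)
  pemhob → pemhop   (b→p word-finally)
So the Gadilan cognate is 'pemhop'.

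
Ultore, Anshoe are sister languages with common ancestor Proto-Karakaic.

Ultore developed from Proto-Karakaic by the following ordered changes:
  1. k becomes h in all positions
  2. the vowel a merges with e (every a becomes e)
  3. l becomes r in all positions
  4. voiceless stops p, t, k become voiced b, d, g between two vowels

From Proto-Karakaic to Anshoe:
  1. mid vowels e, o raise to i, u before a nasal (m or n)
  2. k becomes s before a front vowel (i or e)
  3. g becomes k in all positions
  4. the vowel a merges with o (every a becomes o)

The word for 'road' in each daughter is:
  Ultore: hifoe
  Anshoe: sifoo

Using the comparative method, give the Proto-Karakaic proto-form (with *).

*kifoa

Position 1: Ultore has h, Anshoe has s. Taking the neighbouring segments as reconstructed: Ultore h could go back to *k or *h; Anshoe s could go back to *k or *s — the one source consistent with every daughter is *k.
Position 5: Ultore has e, Anshoe has o. Taking the neighbouring segments as reconstructed: Ultore e could go back to *a or *e; Anshoe o could go back to *a or *o — the one source consistent with every daughter is *a.
Continuing position by position gives *kifoa; check it forward:
Ultore: *kifoa
  kifoa → hifoa   [unconditioned shift]
  hifoa → hifoe   [vowel merger]
  hifoe (rule 3 does not apply)
  hifoe (rule 4 does not apply)
  giving Ultore hifoe.
Anshoe: *kifoa
  kifoa (rule 1 does not apply)
  kifoa → sifoa   [palatalisation]
  sifoa (rule 3 does not apply)
  sifoa → sifoo   [vowel merger]
  giving Anshoe sifoo.
No other proto-form is consistent with every reflex, so the reconstruction is *kifoa.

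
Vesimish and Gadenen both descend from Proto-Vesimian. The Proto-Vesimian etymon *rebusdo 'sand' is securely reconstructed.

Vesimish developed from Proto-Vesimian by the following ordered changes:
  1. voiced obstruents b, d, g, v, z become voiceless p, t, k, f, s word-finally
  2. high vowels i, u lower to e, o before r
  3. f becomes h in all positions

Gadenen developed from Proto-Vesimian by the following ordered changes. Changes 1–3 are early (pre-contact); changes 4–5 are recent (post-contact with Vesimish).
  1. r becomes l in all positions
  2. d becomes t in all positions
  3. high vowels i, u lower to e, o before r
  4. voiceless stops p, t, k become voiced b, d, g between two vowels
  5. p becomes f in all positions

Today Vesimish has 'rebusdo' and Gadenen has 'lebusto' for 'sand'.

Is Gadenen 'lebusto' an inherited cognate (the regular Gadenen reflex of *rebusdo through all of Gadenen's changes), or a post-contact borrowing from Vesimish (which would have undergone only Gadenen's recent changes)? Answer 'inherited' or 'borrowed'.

If inherited, *rebusdo would pass through all of Gadenen's changes:
Gadenen: *rebusdo
  rebusdo → lebusdo   [unconditioned shift]
  lebusdo → lebusto   [unconditioned shift]
  lebusto (rule 3 does not apply)
  lebusto (rule 4 does not apply)
  lebusto (rule 5 does not apply)
  giving Gadenen lebusto.
If borrowed from Vesimish 'rebusdo' after the early changes, it would undergo only the recent ones:
  rule 4 (intervocalic voicing): no change (rebusdo)
  rule 5 (unconditioned shift): no change (rebusdo)
  ⇒ as a loan: rebusdo
Gadenen 'lebusto' matches the inherited outcome exactly, so it is an inherited cognate, not a loan.

inherited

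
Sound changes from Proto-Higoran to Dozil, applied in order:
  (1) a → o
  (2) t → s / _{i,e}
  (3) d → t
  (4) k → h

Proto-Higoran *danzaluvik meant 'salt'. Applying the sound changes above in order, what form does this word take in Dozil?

Dozil: *danzaluvik > donzoluvik > tonzoluvik > tonzoluvih  (by vowel merger, unconditioned shift, unconditioned shift)

tonzoluvih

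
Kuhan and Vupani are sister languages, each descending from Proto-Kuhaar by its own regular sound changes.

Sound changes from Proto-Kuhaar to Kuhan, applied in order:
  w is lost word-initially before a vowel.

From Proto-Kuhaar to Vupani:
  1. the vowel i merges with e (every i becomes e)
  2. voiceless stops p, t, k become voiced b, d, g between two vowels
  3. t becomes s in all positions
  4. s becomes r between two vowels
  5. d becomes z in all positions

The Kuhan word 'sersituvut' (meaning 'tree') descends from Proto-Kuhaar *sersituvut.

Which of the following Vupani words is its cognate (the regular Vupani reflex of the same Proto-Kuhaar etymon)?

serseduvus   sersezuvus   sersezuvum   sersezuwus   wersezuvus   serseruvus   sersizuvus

Vupani: *sersituvut > sersetuvut > serseduvut > serseduvus > sersezuvus  (by vowel merger, intervocalic voicing, unconditioned shift, unconditioned shift)
The other candidates each miss or misapply at least one Vupani change.

sersezuvus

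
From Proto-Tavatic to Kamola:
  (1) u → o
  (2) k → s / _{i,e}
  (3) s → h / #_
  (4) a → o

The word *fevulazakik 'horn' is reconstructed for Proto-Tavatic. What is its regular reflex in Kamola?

Kamola: *fevulazakik > fevolazakik > fevolazasik > fevolozosik  (by vowel merger, palatalisation, vowel merger)

fevolozosik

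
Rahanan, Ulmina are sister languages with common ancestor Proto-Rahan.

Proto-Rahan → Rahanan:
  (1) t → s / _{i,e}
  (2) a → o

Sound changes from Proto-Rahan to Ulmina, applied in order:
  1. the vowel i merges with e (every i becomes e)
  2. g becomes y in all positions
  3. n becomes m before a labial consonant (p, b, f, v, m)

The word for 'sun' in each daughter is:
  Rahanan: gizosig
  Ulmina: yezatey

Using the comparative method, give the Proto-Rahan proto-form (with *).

Position 4: Rahanan has o, Ulmina has a. Ulmina preserves a here (none of its changes turn any other segment into a), so the proto-segment is *a.
Position 1: Rahanan has g, Ulmina has y. Rahanan preserves g here (none of its changes turn any other segment into g), so the proto-segment is *g.
Verify the candidate proto-form against each daughter:
Rahanan: *gizatig
  gizatig → gizasig   [palatalisation]
  gizasig → gizosig   [vowel merger]
  giving Rahanan gizosig.
Ulmina: start from *gizatig.
  rule 1 (vowel merger): gizatig → gezateg
  rule 2 (unconditioned shift): gezateg → yezatey
  rule 3: no change — yezatey
  ⇒ Ulmina yezatey
No other proto-form is consistent with every reflex, so the reconstruction is *gizatig.

*gizatig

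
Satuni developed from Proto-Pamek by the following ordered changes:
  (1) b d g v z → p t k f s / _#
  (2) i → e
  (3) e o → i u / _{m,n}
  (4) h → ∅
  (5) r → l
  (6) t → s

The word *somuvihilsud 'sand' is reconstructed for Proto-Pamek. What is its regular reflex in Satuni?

Satuni: *somuvihilsud
  somuvihilsud → somuvihilsut   [final devoicing]
  somuvihilsut → somuvehelsut   [vowel merger]
  somuvehelsut → sumuvehelsut   [pre-nasal raising]
  sumuvehelsut → sumuveelsut   [h-loss]
  sumuveelsut (rule 5 does not apply)
  sumuveelsut → sumuveelsus   [unconditioned shift]
  giving Satuni sumuveelsus.

sumuveelsus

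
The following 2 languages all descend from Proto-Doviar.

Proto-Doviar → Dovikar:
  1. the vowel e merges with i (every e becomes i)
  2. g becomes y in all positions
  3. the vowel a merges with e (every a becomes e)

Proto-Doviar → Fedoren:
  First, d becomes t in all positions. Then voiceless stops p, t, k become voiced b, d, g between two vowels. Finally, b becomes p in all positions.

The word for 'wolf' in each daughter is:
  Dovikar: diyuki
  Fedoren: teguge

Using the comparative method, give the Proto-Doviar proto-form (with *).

*deguke

Position 5: Dovikar has k, Fedoren has g. Dovikar preserves k here (none of its changes turn any other segment into k), so the proto-segment is *k.
Position 6: Dovikar has i, Fedoren has e. Fedoren preserves e here (none of its changes turn any other segment into e), so the proto-segment is *e.
Position 2: Dovikar has i, Fedoren has e. Fedoren preserves e here (none of its changes turn any other segment into e), so the proto-segment is *e.
Continuing position by position gives *deguke; check it forward:
Dovikar: *deguke > diguki > diyuki  (by vowel merger, unconditioned shift)
Fedoren: start from *deguke.
  rule 1 (unconditioned shift): deguke → teguke
  rule 2 (intervocalic voicing): teguke → teguge
  rule 3: no change — teguge
  ⇒ Fedoren teguge
*deguke is the unique common source.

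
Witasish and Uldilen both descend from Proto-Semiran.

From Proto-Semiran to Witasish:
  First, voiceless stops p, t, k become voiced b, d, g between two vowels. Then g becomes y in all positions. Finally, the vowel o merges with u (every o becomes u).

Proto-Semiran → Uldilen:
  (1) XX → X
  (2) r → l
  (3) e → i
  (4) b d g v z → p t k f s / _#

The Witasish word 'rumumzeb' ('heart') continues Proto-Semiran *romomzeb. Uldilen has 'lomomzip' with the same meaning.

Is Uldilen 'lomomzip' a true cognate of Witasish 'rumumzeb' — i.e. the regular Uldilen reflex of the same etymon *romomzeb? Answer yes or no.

Derive the expected Uldilen reflex of *romomzeb:
Uldilen: *romomzeb > lomomzeb > lomomzib > lomomzip  (by unconditioned shift, vowel merger, final devoicing)
Uldilen 'lomomzip' matches the regular reflex exactly, so the pair is cognate.

yes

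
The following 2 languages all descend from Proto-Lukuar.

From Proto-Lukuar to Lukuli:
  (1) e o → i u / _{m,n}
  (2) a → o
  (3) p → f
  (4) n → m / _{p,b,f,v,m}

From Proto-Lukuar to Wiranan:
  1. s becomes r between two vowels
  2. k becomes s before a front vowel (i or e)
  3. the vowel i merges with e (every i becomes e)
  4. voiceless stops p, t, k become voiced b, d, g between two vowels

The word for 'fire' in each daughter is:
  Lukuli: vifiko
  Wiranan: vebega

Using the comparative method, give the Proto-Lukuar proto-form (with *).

Position 2: Lukuli has i, Wiranan has e. Taking the neighbouring segments as reconstructed: Lukuli i can only go back to *i; Wiranan e could go back to *e or *i — the one source consistent with every daughter is *i.
Position 4: Lukuli has i, Wiranan has e. Taking the neighbouring segments as reconstructed: Lukuli i can only go back to *i; Wiranan e could go back to *e or *i — the one source consistent with every daughter is *i.
Position 3: Lukuli has f, Wiranan has b. Taking the neighbouring segments as reconstructed: Lukuli f could go back to *p or *f; Wiranan b could go back to *p or *b — the one source consistent with every daughter is *p.
Continuing position by position gives *vipika; check it forward:
Lukuli: start from *vipika.
  rule 1: no change — vipika
  rule 2 (vowel merger): vipika → vipiko
  rule 3 (unconditioned shift): vipiko → vifiko
  rule 4: no change — vifiko
  ⇒ Lukuli vifiko
Wiranan: start from *vipika.
  rule 1: no change — vipika
  rule 2: no change — vipika
  rule 3 (vowel merger): vipika → vepeka
  rule 4 (intervocalic voicing): vepeka → vebega
  ⇒ Wiranan vebega
Only *vipika yields all of Lukuli vifiko, Wiranan vebega.

*vipika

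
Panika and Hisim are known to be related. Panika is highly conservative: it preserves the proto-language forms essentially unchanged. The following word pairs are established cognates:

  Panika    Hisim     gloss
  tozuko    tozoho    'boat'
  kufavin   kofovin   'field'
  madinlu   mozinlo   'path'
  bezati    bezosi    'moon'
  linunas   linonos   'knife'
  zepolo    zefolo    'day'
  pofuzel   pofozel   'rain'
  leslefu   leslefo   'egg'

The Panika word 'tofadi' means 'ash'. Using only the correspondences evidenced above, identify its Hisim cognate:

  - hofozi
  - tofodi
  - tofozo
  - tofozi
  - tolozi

tofozi

madinlu ~ mozinlo, bezati ~ bezosi — Panika a corresponds to Hisim o after a consonant, before a consonant other than r, m, n, p, b, f, v.
madinlu ~ mozinlo — Panika d corresponds to Hisim z between vowels (before a front vowel).
Applying these to Panika 'tofadi':
  tofadi → tofodi   (a→o after a consonant, before a consonant other than r, m, n, p, b, f, v)
  tofodi → tofozi   (d→z between vowels (before a front vowel))
So the Hisim cognate is 'tofozi'.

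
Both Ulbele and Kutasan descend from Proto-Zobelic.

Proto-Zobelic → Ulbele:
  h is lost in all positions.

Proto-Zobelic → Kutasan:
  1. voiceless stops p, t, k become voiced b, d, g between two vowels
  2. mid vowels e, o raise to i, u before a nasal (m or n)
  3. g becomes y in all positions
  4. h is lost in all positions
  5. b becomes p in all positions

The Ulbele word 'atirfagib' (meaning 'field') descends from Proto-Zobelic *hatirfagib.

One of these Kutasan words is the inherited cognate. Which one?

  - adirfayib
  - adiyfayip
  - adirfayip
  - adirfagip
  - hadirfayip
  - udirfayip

adirfayip

Kutasan: *hatirfagib > hadirfagib > hadirfayib > adirfayib > adirfayip  (by intervocalic voicing, unconditioned shift, h-loss, unconditioned shift)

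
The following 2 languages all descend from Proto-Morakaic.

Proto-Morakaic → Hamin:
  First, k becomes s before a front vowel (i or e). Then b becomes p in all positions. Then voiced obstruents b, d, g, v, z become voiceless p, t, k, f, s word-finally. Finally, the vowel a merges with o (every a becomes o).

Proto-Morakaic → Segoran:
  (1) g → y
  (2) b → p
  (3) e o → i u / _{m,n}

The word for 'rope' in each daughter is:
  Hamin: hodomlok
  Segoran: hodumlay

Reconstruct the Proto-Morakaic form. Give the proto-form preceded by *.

*hodomlag

Position 4: Hamin has o, Segoran has u. Taking the neighbouring segments as reconstructed: Hamin o could go back to *a or *o; Segoran u could go back to *o or *u — the one source consistent with every daughter is *o.
Position 8: Hamin has k, Segoran has y. Taking the neighbouring segments as reconstructed: Hamin k could go back to *k or *g; Segoran y could go back to *g or *y — the one source consistent with every daughter is *g.
Position 7: Hamin has o, Segoran has a. Segoran preserves a here (none of its changes turn any other segment into a), so the proto-segment is *a.
This points to *hodomlag. Verify forward in each daughter:
Hamin: *hodomlag
  hodomlag (rule 1 does not apply)
  hodomlag (rule 2 does not apply)
  hodomlag → hodomlak   [final devoicing]
  hodomlak → hodomlok   [vowel merger]
  giving Hamin hodomlok.
Segoran: *hodomlag > hodomlay > hodumlay  (by unconditioned shift, pre-nasal raising)
Only *hodomlag yields all of Hamin hodomlok, Segoran hodumlay.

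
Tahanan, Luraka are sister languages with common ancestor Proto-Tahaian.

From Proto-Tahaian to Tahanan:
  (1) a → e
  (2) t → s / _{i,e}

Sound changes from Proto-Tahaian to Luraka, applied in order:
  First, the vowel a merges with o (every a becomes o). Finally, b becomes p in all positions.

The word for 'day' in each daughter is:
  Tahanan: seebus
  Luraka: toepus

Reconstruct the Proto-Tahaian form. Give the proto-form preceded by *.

*taebus

Position 1: Tahanan has s, Luraka has t. Luraka preserves t here (none of its changes turn any other segment into t), so the proto-segment is *t.
Position 2: Tahanan has e, Luraka has o. Taking the neighbouring segments as reconstructed: Tahanan e could go back to *a or *e; Luraka o could go back to *a or *o — the one source consistent with every daughter is *a.
This points to *taebus. Verify forward in each daughter:
Tahanan: start from *taebus.
  rule 1 (vowel merger): taebus → teebus
  rule 2 (palatalisation): teebus → seebus
  ⇒ Tahanan seebus
Luraka: *taebus
  taebus → toebus   [vowel merger]
  toebus → toepus   [unconditioned shift]
  giving Luraka toepus.
Only *taebus yields all of Tahanan seebus, Luraka toepus.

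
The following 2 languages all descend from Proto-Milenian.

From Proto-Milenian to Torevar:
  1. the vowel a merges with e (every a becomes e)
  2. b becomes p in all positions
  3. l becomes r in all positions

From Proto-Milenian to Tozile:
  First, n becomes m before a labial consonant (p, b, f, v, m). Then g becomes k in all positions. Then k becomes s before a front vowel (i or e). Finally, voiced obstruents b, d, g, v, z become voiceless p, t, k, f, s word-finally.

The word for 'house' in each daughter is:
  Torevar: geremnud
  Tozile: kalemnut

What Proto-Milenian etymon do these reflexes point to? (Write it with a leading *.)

Position 3: Torevar has r, Tozile has l. Tozile preserves l here (none of its changes turn any other segment into l), so the proto-segment is *l.
Position 2: Torevar has e, Tozile has a. Tozile preserves a here (none of its changes turn any other segment into a), so the proto-segment is *a.
Position 8: Torevar has d, Tozile has t. Torevar preserves d here (none of its changes turn any other segment into d), so the proto-segment is *d.
Verify the candidate proto-form against each daughter:
Torevar: start from *galemnud.
  rule 1 (vowel merger): galemnud → gelemnud
  rule 2: no change — gelemnud
  rule 3 (unconditioned shift): gelemnud → geremnud
  ⇒ Torevar geremnud
Tozile: *galemnud
  galemnud (rule 1 does not apply)
  galemnud → kalemnud   [unconditioned shift]
  kalemnud (rule 3 does not apply)
  kalemnud → kalemnut   [final devoicing]
  giving Tozile kalemnut.
Only *galemnud yields all of Torevar geremnud, Tozile kalemnut.

*galemnud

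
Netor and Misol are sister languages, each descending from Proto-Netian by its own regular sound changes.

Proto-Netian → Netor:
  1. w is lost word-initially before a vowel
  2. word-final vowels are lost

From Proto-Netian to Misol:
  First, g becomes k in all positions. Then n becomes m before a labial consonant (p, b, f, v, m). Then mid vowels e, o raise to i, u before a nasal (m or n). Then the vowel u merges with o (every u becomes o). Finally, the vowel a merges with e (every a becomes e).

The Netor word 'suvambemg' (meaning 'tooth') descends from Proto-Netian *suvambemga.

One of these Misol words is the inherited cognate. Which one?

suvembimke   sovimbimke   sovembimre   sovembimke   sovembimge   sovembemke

Misol: *suvambemga > suvambemka > suvambimka > sovambimka > sovembimke  (by unconditioned shift, pre-nasal raising, vowel merger, vowel merger)
Only 'sovembimke' matches the regular Misol development of *suvambemga.

sovembimke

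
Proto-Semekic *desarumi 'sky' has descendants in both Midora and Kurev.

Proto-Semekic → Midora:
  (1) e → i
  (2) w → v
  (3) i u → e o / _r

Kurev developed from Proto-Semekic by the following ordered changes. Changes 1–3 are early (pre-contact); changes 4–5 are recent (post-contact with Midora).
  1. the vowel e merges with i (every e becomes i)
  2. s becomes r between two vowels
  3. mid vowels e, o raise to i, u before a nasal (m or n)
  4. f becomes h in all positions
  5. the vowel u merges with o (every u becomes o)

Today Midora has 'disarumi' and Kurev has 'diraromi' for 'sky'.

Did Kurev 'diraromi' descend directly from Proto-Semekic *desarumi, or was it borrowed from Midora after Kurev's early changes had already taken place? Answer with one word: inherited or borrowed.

inherited

If inherited, *desarumi would pass through all of Kurev's changes:
Kurev: *desarumi
  desarumi → disarumi   [vowel merger]
  disarumi → dirarumi   [rhotacism]
  dirarumi (rule 3 does not apply)
  dirarumi (rule 4 does not apply)
  dirarumi → diraromi   [vowel merger]
  giving Kurev diraromi.
If borrowed from Midora 'disarumi' after the early changes, it would undergo only the recent ones:
  rule 4 (unconditioned shift): no change (disarumi)
  rule 5 (vowel merger): disarumi → disaromi
  ⇒ as a loan: disaromi
Kurev 'diraromi' matches the inherited outcome exactly, so it is an inherited cognate, not a loan.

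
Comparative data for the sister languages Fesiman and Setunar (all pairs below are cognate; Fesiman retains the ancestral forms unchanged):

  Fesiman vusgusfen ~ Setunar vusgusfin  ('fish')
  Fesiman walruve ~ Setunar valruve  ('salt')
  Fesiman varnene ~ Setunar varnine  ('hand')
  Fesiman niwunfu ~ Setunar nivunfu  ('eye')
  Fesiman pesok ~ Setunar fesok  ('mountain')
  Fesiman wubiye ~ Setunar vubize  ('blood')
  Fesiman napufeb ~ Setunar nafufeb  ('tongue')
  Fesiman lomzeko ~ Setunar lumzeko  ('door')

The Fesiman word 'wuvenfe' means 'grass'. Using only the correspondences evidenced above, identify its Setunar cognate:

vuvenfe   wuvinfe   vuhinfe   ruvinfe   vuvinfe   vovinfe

vuvinfe

wubiye ~ vubize — Fesiman w corresponds to Setunar v word-initially before a back vowel.
vusgusfen ~ vusgusfin, varnene ~ varnine — Fesiman e corresponds to Setunar i after a consonant, before a nasal.
Applying these to Fesiman 'wuvenfe':
  wuvenfe → vuvenfe   (w→v word-initially before a back vowel)
  vuvenfe → vuvinfe   (e→i after a consonant, before a nasal)
So the Setunar cognate is 'vuvinfe'.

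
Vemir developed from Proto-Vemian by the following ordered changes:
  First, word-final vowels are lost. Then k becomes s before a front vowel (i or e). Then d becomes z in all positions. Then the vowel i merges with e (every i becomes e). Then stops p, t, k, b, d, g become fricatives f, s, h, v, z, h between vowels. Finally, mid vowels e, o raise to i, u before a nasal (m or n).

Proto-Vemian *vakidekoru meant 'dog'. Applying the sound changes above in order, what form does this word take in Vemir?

Vemir: start from *vakidekoru.
  rule 1 (apocope): vakidekoru → vakidekor
  rule 2 (palatalisation): vakidekor → vasidekor
  rule 3 (unconditioned shift): vasidekor → vasizekor
  rule 4 (vowel merger): vasizekor → vasezekor
  rule 5 (intervocalic lenition): vasezekor → vasezehor
  rule 6: no change — vasezehor
  ⇒ Vemir vasezehor

vasezehor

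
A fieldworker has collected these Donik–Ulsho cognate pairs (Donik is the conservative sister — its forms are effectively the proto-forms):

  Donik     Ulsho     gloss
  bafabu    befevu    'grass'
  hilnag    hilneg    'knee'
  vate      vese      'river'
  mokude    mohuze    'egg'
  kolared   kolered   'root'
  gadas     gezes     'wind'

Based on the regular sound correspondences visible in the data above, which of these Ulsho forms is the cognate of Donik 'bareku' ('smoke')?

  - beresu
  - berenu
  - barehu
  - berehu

kolared ~ kolered — Donik a corresponds to Ulsho e after a consonant, before r.
mokude ~ mohuze — Donik k corresponds to Ulsho h between vowels (before a back vowel).
Applying these to Donik 'bareku':
  bareku → bereku   (a→e after a consonant, before r)
  bereku → berehu   (k→h between vowels (before a back vowel))
So the Ulsho cognate is 'berehu'.

berehu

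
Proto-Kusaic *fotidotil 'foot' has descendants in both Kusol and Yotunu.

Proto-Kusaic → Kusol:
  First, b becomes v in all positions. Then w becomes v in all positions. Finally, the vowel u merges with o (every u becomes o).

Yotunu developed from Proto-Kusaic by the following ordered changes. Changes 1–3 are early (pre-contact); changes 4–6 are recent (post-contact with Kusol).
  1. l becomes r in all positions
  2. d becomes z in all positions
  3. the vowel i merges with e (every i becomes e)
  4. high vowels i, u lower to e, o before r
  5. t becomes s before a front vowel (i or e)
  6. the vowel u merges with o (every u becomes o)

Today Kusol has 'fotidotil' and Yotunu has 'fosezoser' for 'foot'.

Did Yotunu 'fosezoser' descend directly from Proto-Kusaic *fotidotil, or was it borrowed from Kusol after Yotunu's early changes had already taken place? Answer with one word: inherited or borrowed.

If inherited, *fotidotil would pass through all of Yotunu's changes:
Yotunu: start from *fotidotil.
  rule 1 (unconditioned shift): fotidotil → fotidotir
  rule 2 (unconditioned shift): fotidotir → fotizotir
  rule 3 (vowel merger): fotizotir → fotezoter
  rule 4: no change — fotezoter
  rule 5 (palatalisation): fotezoter → fosezoser
  rule 6: no change — fosezoser
  ⇒ Yotunu fosezoser
If borrowed from Kusol 'fotidotil' after the early changes, it would undergo only the recent ones:
  rule 4 (pre-rhotic lowering): no change (fotidotil)
  rule 5 (palatalisation): fotidotil → fosidosil
  rule 6 (vowel merger): no change (fosidosil)
  ⇒ as a loan: fosidosil
Yotunu 'fosezoser' matches the inherited outcome exactly, so it is an inherited cognate, not a loan.

inherited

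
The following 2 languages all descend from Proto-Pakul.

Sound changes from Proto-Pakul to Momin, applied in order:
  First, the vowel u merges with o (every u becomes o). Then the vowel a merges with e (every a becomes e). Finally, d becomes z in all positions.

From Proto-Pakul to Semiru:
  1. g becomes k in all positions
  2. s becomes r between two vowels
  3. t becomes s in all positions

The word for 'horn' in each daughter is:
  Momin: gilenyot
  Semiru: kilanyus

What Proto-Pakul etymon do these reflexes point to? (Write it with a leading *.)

*gilanyut

Position 4: Momin has e, Semiru has a. Semiru preserves a here (none of its changes turn any other segment into a), so the proto-segment is *a.
Position 1: Momin has g, Semiru has k. Momin preserves g here (none of its changes turn any other segment into g), so the proto-segment is *g.
Position 8: Momin has t, Semiru has s. Momin preserves t here (none of its changes turn any other segment into t), so the proto-segment is *t.
Verify the candidate proto-form against each daughter:
Momin: *gilanyut > gilanyot > gilenyot  (by vowel merger, vowel merger)
Semiru: *gilanyut
  gilanyut → kilanyut   [unconditioned shift]
  kilanyut (rule 2 does not apply)
  kilanyut → kilanyus   [unconditioned shift]
  giving Semiru kilanyus.
No other proto-form is consistent with every reflex, so the reconstruction is *gilanyut.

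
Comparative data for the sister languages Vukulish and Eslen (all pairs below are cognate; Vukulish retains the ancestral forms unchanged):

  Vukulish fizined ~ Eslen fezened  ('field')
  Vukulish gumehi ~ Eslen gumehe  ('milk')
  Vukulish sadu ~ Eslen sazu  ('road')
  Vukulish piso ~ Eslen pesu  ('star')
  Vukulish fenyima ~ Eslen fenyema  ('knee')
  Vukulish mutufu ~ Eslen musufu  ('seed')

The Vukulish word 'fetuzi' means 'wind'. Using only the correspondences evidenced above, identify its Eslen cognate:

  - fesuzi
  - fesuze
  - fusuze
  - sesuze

mutufu ~ musufu — Vukulish t corresponds to Eslen s between vowels (before a back vowel).
gumehi ~ gumehe — Vukulish i corresponds to Eslen e word-finally.
Applying these to Vukulish 'fetuzi':
  fetuzi → fesuzi   (t→s between vowels (before a back vowel))
  fesuzi → fesuze   (i→e word-finally)
So the Eslen cognate is 'fesuze'.

fesuze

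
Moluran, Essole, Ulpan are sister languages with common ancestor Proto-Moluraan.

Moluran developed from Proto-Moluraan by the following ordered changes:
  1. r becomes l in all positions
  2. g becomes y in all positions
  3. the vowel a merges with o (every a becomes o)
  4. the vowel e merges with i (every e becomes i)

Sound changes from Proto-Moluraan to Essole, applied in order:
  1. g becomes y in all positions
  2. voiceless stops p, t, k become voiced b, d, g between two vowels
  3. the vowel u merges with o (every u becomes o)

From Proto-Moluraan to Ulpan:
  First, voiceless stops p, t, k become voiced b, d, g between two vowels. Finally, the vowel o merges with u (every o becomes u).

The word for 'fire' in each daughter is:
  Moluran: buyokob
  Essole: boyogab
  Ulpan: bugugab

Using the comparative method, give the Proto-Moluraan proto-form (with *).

*bugokab

Position 4: Moluran has o, Essole has o, Ulpan has u. Taking the neighbouring segments as reconstructed: Moluran o could go back to *a or *o; Essole o could go back to *o or *u; Ulpan u could go back to *o or *u — the one source consistent with every daughter is *o.
Position 2: Moluran has u, Essole has o, Ulpan has u. Moluran preserves u here (none of its changes turn any other segment into u), so the proto-segment is *u.
This points to *bugokab. Verify forward in each daughter:
Moluran: *bugokab
  bugokab (rule 1 does not apply)
  bugokab → buyokab   [unconditioned shift]
  buyokab → buyokob   [vowel merger]
  buyokob (rule 4 does not apply)
  giving Moluran buyokob.
Essole: *bugokab > buyokab > buyogab > boyogab  (by unconditioned shift, intervocalic voicing, vowel merger)
Ulpan: *bugokab
  bugokab → bugogab   [intervocalic voicing]
  bugogab → bugugab   [vowel merger]
  giving Ulpan bugugab.
*bugokab is the unique common source.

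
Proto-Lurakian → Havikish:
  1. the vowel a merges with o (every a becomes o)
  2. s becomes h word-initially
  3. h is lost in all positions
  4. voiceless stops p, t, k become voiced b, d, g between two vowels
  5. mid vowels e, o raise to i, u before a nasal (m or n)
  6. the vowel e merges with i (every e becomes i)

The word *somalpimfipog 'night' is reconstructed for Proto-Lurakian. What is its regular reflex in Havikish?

Havikish: *somalpimfipog > somolpimfipog > homolpimfipog > omolpimfipog > omolpimfibog > umolpimfibog  (by vowel merger, debuccalisation, h-loss, intervocalic voicing, pre-nasal raising)

umolpimfibog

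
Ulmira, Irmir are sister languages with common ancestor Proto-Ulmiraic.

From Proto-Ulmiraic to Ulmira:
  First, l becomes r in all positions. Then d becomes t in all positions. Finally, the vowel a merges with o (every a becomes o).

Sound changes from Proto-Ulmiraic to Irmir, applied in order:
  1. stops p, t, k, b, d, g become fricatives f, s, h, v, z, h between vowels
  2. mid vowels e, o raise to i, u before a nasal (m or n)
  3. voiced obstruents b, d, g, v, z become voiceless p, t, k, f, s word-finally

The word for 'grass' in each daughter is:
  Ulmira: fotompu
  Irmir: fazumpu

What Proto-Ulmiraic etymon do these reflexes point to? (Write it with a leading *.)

Position 4: Ulmira has o, Irmir has u. Taking the neighbouring segments as reconstructed: Ulmira o could go back to *a or *o; Irmir u could go back to *o or *u — the one source consistent with every daughter is *o.
Position 2: Ulmira has o, Irmir has a. Irmir preserves a here (none of its changes turn any other segment into a), so the proto-segment is *a.
Continuing position by position gives *fadompu; check it forward:
Ulmira: *fadompu > fatompu > fotompu  (by unconditioned shift, vowel merger)
Irmir: *fadompu > fazompu > fazumpu  (by intervocalic lenition, pre-nasal raising)
*fadompu is the unique common source.

*fadompu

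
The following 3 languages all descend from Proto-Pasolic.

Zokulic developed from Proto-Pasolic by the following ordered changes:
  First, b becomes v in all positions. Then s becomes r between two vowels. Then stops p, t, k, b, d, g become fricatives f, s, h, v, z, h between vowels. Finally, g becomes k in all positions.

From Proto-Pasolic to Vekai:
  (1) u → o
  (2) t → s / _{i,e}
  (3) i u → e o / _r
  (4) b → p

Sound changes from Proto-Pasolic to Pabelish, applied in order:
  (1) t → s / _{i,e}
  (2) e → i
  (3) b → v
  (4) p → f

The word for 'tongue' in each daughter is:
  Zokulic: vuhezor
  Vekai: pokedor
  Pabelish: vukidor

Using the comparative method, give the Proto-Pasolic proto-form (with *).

Position 3: Zokulic has h, Vekai has k, Pabelish has k. Vekai preserves k here (none of its changes turn any other segment into k), so the proto-segment is *k.
Position 4: Zokulic has e, Vekai has e, Pabelish has i. Zokulic preserves e here (none of its changes turn any other segment into e), so the proto-segment is *e.
Position 1: Zokulic has v, Vekai has p, Pabelish has v. Taking the neighbouring segments as reconstructed: Zokulic v could go back to *b or *v; Vekai p could go back to *p or *b; Pabelish v could go back to *b or *v — the one source consistent with every daughter is *b.
Continuing position by position gives *bukedor; check it forward:
Zokulic: *bukedor > vukedor > vuhezor  (by unconditioned shift, intervocalic lenition)
Vekai: *bukedor
  bukedor → bokedor   [vowel merger]
  bokedor (rule 2 does not apply)
  bokedor (rule 3 does not apply)
  bokedor → pokedor   [unconditioned shift]
  giving Vekai pokedor.
Pabelish: start from *bukedor.
  rule 1: no change — bukedor
  rule 2 (vowel merger): bukedor → bukidor
  rule 3 (unconditioned shift): bukidor → vukidor
  rule 4: no change — vukidor
  ⇒ Pabelish vukidor
Only *bukedor yields all of Zokulic vuhezor, Vekai pokedor, Pabelish vukidor.

*bukedor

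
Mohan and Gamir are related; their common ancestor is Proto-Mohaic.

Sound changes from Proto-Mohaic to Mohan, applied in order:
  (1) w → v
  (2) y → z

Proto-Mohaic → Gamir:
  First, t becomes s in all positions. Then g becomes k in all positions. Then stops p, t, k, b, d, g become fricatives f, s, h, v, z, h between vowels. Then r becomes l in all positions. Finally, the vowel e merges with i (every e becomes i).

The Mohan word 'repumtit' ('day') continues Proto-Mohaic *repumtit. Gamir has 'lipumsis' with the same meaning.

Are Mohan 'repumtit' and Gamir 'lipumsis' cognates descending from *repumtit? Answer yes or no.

no

Derive the expected Gamir reflex of *repumtit:
Gamir: start from *repumtit.
  rule 1 (unconditioned shift): repumtit → repumsis
  rule 2: no change — repumsis
  rule 3 (intervocalic lenition): repumsis → refumsis
  rule 4 (unconditioned shift): refumsis → lefumsis
  rule 5 (vowel merger): lefumsis → lifumsis
  ⇒ Gamir lifumsis
The regular Gamir reflex would be 'lifumsis', but the attested form is 'lipumsis'. The correspondence is irregular, so they are not cognates (the Gamir form has a different source).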